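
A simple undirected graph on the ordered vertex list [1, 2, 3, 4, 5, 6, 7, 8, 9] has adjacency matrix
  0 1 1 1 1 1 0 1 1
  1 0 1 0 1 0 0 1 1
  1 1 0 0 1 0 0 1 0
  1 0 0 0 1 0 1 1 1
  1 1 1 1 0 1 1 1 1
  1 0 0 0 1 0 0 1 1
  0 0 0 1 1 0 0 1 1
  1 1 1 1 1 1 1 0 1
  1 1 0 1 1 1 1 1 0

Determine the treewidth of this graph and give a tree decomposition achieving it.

Treewidth 4.
One optimal decomposition is:
Bags: B1 = {1, 2, 5, 8, 9}  B2 = {1, 4, 5, 8, 9}  B3 = {1, 2, 3, 5, 8}  B4 = {1, 5, 6, 8, 9}  B5 = {4, 5, 7, 8, 9}
Tree: B1–B2, B1–B3, B1–B4, B2–B5

Each bag holds 5 vertices, so the decomposition has width 4, which upper-bounds the treewidth. On the other hand G contains the 5-clique {1, 2, 5, 8, 9}. A clique must lie in a single bag of any decomposition, so no decomposition can have width below 4. The upper and lower bounds meet at 4, so that is the treewidth.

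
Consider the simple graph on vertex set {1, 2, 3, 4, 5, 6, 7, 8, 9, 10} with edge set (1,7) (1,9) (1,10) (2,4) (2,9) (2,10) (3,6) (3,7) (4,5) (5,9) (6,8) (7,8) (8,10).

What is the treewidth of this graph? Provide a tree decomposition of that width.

Treewidth 2.
One optimal decomposition is:
Bags: B1 = {3, 6, 8}  B2 = {3, 7, 8}  B3 = {7, 8, 10}  B4 = {1, 7, 10}  B5 = {1, 2, 10}  B6 = {1, 2, 9}  B7 = {2, 4, 9}  B8 = {4, 5, 9}
Tree: B1–B2, B2–B3, B3–B4, B4–B5, B5–B6, B6–B7, B7–B8

Each bag holds 3 vertices, so the decomposition has width 2, which upper-bounds the treewidth. The edges 6–3–7–8–6 form a cycle, so G is not a tree and its treewidth is at least 2. The upper and lower bounds meet at 2, so that is the treewidth.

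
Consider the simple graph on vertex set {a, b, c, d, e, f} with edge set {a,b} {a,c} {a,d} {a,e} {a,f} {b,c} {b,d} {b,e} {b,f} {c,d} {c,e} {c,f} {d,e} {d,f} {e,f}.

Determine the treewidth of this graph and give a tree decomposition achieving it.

With just one bag of size 6, the width is 6 − 1 = 5, so tw(G) ≤ 5. For the lower bound, the 6 vertices {a, b, c, d, e, f} are pairwise adjacent, and any tree decomposition puts a clique entirely inside one bag — forcing width ≥ 5. Therefore the treewidth is 5.

Treewidth 5.
One optimal decomposition is:
Bags: B1 = {a, b, c, d, e, f}
Tree: (single bag)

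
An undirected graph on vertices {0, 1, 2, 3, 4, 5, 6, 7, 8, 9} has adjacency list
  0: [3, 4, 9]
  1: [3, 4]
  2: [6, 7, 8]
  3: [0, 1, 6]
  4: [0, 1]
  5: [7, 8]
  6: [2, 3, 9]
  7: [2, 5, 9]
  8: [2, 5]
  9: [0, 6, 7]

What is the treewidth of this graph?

2

A width-2 tree decomposition is:
Bags: B1 = {5, 7, 8}  B2 = {2, 7, 8}  B3 = {2, 7, 9}  B4 = {2, 6, 9}  B5 = {0, 6, 9}  B6 = {0, 3, 6}  B7 = {0, 3, 4}  B8 = {1, 3, 4}
Tree: B1–B2, B2–B3, B3–B4, B4–B5, B5–B6, B6–B7, B7–B8
The largest bag has 3 vertices, giving width 2; this decomposition certifies tw(G) ≤ 2. For the lower bound, G contains the cycle 5–8–2–7–5, so G is not a forest; only forests have treewidth ≤ 1, hence tw(G) ≥ 2. The upper and lower bounds meet at 2, so that is the treewidth.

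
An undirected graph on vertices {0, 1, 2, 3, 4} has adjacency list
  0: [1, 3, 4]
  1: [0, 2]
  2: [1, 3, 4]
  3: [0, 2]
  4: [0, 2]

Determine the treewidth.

A width-2 tree decomposition is:
Bags: B1 = {0, 2, 3}  B2 = {0, 2, 4}  B3 = {0, 1, 2}
Tree: B1–B2, B2–B3
Every bag has size at most 3, so the width is 3 − 1 = 2 and tw(G) ≤ 2. Since 0–3–2–4–0 is a cycle in G, G is not acyclic. Forests are exactly the graphs of treewidth ≤ 1, so tw(G) ≥ 2. Hence tw(G) = 2 exactly.

2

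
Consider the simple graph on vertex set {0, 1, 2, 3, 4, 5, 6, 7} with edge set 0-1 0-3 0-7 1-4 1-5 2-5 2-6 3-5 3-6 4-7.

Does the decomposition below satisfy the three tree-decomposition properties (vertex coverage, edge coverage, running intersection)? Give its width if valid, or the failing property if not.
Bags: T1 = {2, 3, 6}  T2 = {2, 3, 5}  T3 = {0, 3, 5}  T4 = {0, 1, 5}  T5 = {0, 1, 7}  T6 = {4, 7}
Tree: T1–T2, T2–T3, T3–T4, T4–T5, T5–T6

No — edge (1,4) lies in no bag.

A tree decomposition must satisfy three properties: every vertex lies in some bag; for every edge, both endpoints lie together in some bag; and for every vertex, the bags containing it form a connected subtree. Here edge (1,4) lies in no bag, so the decomposition is invalid.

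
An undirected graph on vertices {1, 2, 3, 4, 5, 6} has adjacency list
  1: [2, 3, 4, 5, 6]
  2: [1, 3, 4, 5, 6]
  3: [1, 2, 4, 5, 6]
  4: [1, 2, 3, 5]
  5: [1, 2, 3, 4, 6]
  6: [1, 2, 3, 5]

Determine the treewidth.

A width-4 tree decomposition is:
Bags: B1 = {1, 2, 3, 4, 5}  B2 = {1, 2, 3, 5, 6}
Tree: B1–B2
Each bag holds 5 vertices, so the decomposition has width 4, which upper-bounds the treewidth. Conversely, {1, 2, 3, 4, 5} is a clique of size 5, and the vertices of any clique must share a bag in every tree decomposition; so some bag has ≥ 5 vertices and tw(G) ≥ 4. Combining the bounds, tw(G) = 4.

4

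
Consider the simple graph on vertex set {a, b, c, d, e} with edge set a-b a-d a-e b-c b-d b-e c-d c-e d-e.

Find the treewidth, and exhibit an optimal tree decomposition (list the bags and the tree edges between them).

Treewidth 3.
Bags: B1 = {b, c, d, e}  B2 = {a, b, d, e}
Tree: B1–B2

Every bag has size at most 4, so the width is 4 − 1 = 3 and tw(G) ≤ 3. Conversely, {b, c, d, e} is a clique of size 4, and the vertices of any clique must share a bag in every tree decomposition; so some bag has ≥ 4 vertices and tw(G) ≥ 3. Therefore the treewidth is 3.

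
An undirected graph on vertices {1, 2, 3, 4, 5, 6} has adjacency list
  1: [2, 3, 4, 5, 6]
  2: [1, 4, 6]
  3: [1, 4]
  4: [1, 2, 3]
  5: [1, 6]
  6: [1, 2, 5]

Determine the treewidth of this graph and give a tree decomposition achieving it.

Treewidth 2.
Bags: B1 = {1, 2, 4}  B2 = {1, 2, 6}  B3 = {1, 5, 6}  B4 = {1, 3, 4}
Tree: B1–B2, B2–B3, B1–B4

Each bag holds 3 vertices, so the decomposition has width 2, which upper-bounds the treewidth. Conversely, {1, 2, 4} is a clique of size 3, and the vertices of any clique must share a bag in every tree decomposition; so some bag has ≥ 3 vertices and tw(G) ≥ 2. Therefore the treewidth is 2.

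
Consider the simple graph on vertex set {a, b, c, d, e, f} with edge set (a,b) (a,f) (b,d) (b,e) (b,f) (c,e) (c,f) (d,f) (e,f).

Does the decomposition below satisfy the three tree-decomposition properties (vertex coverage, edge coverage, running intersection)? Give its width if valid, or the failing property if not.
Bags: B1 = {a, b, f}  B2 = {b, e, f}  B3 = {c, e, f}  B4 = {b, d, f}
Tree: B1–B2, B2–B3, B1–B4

Yes; width 2.

Checking the three conditions: (i) the bags cover all of {a, b, c, d, e, f}; (ii) for each edge, some bag contains both endpoints; (iii) the bags containing any fixed vertex form a subtree. All hold, so the decomposition is valid with width 3 − 1 = 2.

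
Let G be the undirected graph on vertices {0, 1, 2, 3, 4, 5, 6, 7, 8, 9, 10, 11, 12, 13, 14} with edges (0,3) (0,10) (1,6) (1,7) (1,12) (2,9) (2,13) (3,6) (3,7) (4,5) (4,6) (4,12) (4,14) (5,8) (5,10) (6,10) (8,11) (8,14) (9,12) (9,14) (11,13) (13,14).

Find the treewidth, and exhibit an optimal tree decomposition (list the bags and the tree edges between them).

Every bag has size at most 4, so the width is 4 − 1 = 3 and tw(G) ≤ 3. For the lower bound: the 4 vertex sets {0,3,7}, {1}, {6}, {4,5,10,12} are disjoint, each induces a connected subgraph, and every pair is joined by at least one edge of G. Contracting each set to a single vertex therefore yields K_{4} as a minor, and since treewidth is minor-monotone, tw(G) ≥ tw(K_{4}) = 3. Therefore the treewidth is 3.

Treewidth 3.
One optimal decomposition is:
Bags: B1 = {0, 1, 3, 7}  B2 = {0, 1, 3, 6}  B3 = {0, 1, 6, 10}  B4 = {1, 6, 10, 12}  B5 = {4, 6, 10, 12}  B6 = {4, 5, 10, 12}  B7 = {4, 5, 9, 12}  B8 = {4, 5, 9, 14}  B9 = {5, 8, 9, 14}  B10 = {2, 8, 9, 14}  B11 = {2, 8, 13, 14}  B12 = {2, 8, 11, 13}
Tree: B1–B2, B2–B3, B3–B4, B4–B5, B5–B6, B6–B7, B7–B8, B8–B9, B9–B10, B10–B11, B11–B12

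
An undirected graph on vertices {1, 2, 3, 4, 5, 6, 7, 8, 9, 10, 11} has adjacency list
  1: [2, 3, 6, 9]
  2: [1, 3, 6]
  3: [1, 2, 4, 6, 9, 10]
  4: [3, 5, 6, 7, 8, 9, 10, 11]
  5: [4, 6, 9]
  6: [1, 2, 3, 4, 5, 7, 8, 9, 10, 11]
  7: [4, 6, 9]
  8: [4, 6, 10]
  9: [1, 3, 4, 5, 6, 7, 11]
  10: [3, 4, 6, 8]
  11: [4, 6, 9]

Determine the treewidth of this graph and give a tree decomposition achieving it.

Each bag holds 4 vertices, so the decomposition has width 3, which upper-bounds the treewidth. Conversely, {1, 3, 6, 9} is a clique of size 4, and the vertices of any clique must share a bag in every tree decomposition; so some bag has ≥ 4 vertices and tw(G) ≥ 3. The upper and lower bounds meet at 3, so that is the treewidth.

Treewidth 3.
Bags: B1 = {4, 5, 6, 9}  B2 = {3, 4, 6, 9}  B3 = {4, 6, 9, 11}  B4 = {3, 4, 6, 10}  B5 = {4, 6, 8, 10}  B6 = {1, 3, 6, 9}  B7 = {1, 2, 3, 6}  B8 = {4, 6, 7, 9}
Tree: B1–B2, B2–B3, B2–B4, B4–B5, B2–B6, B6–B7, B3–B8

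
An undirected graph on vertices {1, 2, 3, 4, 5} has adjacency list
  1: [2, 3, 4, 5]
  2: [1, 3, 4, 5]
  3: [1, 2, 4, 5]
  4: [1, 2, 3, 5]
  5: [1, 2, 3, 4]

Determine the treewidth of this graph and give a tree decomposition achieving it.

With just one bag of size 5, the width is 5 − 1 = 4, so tw(G) ≤ 4. For the lower bound, the 5 vertices {1, 2, 3, 4, 5} are pairwise adjacent, and any tree decomposition puts a clique entirely inside one bag — forcing width ≥ 4. Therefore the treewidth is 4.

Treewidth 4.
Bags: B1 = {1, 2, 3, 4, 5}
Tree: (single bag)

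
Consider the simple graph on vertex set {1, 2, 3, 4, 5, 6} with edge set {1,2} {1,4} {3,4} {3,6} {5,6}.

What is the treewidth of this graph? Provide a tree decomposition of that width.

Treewidth 1.
One optimal decomposition is:
Bags: B1 = {1, 2}  B2 = {1, 4}  B3 = {3, 4}  B4 = {3, 6}  B5 = {5, 6}
Tree: B1–B2, B2–B3, B3–B4, B4–B5

Each bag holds 2 vertices, so the decomposition has width 1, which upper-bounds the treewidth. Any graph with an edge has treewidth ≥ 1, and G has the edge 2–1. The upper and lower bounds meet at 1, so that is the treewidth.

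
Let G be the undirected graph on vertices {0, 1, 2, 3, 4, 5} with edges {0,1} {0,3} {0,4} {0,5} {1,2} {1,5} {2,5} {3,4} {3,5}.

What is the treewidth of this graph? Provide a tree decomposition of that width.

Treewidth 2.
One such decomposition:
Bags: B1 = {0, 1, 5}  B2 = {0, 3, 5}  B3 = {1, 2, 5}  B4 = {0, 3, 4}
Tree: B1–B2, B1–B3, B2–B4

Every bag has size at most 3, so the width is 3 − 1 = 2 and tw(G) ≤ 2. On the other hand G contains the 3-clique {0, 1, 5}. A clique must lie in a single bag of any decomposition, so no decomposition can have width below 2. The upper and lower bounds meet at 2, so that is the treewidth.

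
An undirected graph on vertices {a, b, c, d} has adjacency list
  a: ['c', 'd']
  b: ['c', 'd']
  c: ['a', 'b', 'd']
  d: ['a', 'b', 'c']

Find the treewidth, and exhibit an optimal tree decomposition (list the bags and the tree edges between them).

Every bag has size at most 3, so the width is 3 − 1 = 2 and tw(G) ≤ 2. For the lower bound, the 3 vertices {a, c, d} are pairwise adjacent, and any tree decomposition puts a clique entirely inside one bag — forcing width ≥ 2. Combining the bounds, tw(G) = 2.

Treewidth 2.
Bags: B1 = {b, c, d}  B2 = {a, c, d}
Tree: B1–B2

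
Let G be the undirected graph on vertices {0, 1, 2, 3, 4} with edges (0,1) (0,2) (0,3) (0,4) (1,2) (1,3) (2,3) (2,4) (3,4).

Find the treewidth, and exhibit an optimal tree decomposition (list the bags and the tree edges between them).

Treewidth 3.
One such decomposition:
Bags: B1 = {0, 2, 3, 4}  B2 = {0, 1, 2, 3}
Tree: B1–B2

Each bag holds 4 vertices, so the decomposition has width 3, which upper-bounds the treewidth. For the lower bound, the 4 vertices {0, 1, 2, 3} are pairwise adjacent, and any tree decomposition puts a clique entirely inside one bag — forcing width ≥ 3. Therefore the treewidth is 3.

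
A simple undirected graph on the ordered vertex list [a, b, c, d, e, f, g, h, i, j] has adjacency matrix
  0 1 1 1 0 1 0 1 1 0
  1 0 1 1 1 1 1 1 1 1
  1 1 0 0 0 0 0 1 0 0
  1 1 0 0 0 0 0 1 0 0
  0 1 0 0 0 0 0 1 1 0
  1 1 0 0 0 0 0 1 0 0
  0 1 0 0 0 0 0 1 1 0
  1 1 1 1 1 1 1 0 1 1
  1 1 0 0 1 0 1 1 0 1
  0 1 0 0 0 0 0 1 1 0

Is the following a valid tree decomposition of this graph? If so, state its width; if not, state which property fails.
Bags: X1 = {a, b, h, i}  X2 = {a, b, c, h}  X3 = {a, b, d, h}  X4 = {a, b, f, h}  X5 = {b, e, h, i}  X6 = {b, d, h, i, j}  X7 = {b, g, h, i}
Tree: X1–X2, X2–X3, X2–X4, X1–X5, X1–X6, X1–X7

A tree decomposition must satisfy three properties: every vertex lies in some bag; for every edge, both endpoints lie together in some bag; and for every vertex, the bags containing it form a connected subtree. Here bags containing vertex d are not connected in the tree, so the decomposition is invalid.

No — bags containing vertex d are not connected in the tree.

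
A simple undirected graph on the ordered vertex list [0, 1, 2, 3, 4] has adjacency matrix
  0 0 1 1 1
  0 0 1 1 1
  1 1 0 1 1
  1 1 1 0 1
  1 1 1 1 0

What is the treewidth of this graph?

3

A width-3 tree decomposition is:
Bags: B1 = {1, 2, 3, 4}  B2 = {0, 2, 3, 4}
Tree: B1–B2
Each bag holds 4 vertices, so the decomposition has width 3, which upper-bounds the treewidth. Conversely, {0, 2, 3, 4} is a clique of size 4, and the vertices of any clique must share a bag in every tree decomposition; so some bag has ≥ 4 vertices and tw(G) ≥ 3. The upper and lower bounds meet at 3, so that is the treewidth.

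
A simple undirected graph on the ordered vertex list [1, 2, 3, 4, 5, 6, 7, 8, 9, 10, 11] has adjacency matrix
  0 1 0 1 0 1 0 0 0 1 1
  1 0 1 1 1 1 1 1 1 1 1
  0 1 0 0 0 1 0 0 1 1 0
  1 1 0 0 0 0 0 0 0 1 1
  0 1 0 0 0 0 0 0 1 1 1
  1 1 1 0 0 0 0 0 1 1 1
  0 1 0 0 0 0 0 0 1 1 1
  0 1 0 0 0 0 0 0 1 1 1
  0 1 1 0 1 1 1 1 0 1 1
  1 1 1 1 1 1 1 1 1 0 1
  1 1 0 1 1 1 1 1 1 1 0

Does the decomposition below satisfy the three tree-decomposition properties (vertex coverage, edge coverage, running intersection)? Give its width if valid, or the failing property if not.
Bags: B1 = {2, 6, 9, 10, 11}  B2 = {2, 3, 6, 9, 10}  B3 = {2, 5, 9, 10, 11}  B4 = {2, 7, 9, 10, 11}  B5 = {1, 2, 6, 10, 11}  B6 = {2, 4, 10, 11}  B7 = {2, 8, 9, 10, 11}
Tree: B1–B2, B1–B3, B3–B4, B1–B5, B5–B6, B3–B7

No — edge (1,4) lies in no bag.

A tree decomposition must satisfy three properties: every vertex lies in some bag; for every edge, both endpoints lie together in some bag; and for every vertex, the bags containing it form a connected subtree. Here edge (1,4) lies in no bag, so the decomposition is invalid.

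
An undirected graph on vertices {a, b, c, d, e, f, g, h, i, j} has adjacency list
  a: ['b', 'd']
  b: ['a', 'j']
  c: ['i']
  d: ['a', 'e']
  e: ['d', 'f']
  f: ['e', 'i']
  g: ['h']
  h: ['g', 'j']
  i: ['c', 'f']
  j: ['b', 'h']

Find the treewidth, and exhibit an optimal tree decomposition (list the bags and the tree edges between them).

Each bag holds 2 vertices, so the decomposition has width 1, which upper-bounds the treewidth. G has an edge, so its treewidth is at least 1. Hence tw(G) = 1 exactly.

Treewidth 1.
One such decomposition:
Bags: B1 = {g, h}  B2 = {h, j}  B3 = {b, j}  B4 = {a, b}  B5 = {a, d}  B6 = {d, e}  B7 = {e, f}  B8 = {f, i}  B9 = {c, i}
Tree: B1–B2, B2–B3, B3–B4, B4–B5, B5–B6, B6–B7, B7–B8, B8–B9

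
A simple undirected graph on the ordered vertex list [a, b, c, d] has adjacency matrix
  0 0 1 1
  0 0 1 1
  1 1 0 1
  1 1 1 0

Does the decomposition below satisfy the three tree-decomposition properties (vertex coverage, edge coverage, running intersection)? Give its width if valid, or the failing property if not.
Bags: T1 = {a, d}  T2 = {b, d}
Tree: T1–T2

A tree decomposition must satisfy three properties: every vertex lies in some bag; for every edge, both endpoints lie together in some bag; and for every vertex, the bags containing it form a connected subtree. Here vertex c appears in no bag, so the decomposition is invalid.

No — vertex c appears in no bag.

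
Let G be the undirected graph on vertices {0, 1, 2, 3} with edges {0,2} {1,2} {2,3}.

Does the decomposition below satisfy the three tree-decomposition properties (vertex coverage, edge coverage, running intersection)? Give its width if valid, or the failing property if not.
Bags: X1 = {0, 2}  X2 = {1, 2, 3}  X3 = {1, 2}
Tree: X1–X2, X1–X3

No — bags containing vertex 1 are not connected in the tree.

A tree decomposition must satisfy three properties: every vertex lies in some bag; for every edge, both endpoints lie together in some bag; and for every vertex, the bags containing it form a connected subtree. Here bags containing vertex 1 are not connected in the tree, so the decomposition is invalid.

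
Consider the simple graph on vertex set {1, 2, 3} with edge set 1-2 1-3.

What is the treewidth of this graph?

1

A width-1 tree decomposition is:
Bags: B1 = {1, 3}  B2 = {1, 2}
Tree: B1–B2
Each bag holds 2 vertices, so the decomposition has width 1, which upper-bounds the treewidth. Since G has at least one edge (e.g. 1–3), it is not an edgeless graph, so tw(G) ≥ 1. Combining the bounds, tw(G) = 1.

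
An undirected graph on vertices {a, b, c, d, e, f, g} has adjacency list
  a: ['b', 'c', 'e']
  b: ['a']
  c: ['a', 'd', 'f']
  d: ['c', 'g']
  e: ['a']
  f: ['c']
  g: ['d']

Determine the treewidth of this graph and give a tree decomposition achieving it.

Treewidth 1.
Bags: B1 = {a, c}  B2 = {a, e}  B3 = {a, b}  B4 = {c, d}  B5 = {c, f}  B6 = {d, g}
Tree: B1–B2, B1–B3, B1–B4, B1–B5, B4–B6

Every bag has size at most 2, so the width is 2 − 1 = 1 and tw(G) ≤ 1. Since G has at least one edge (e.g. c–a), it is not an edgeless graph, so tw(G) ≥ 1. Combining the bounds, tw(G) = 1.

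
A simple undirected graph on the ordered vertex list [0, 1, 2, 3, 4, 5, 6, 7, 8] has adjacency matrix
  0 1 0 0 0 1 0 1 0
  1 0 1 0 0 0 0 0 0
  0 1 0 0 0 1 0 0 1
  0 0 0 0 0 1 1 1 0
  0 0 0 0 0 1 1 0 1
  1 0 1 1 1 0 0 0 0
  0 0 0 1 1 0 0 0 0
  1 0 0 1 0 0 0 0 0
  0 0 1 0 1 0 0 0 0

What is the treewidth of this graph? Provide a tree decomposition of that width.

Treewidth 3.
One optimal decomposition is:
Bags: B1 = {3, 4, 6, 8}  B2 = {3, 4, 5, 8}  B3 = {2, 3, 5, 8}  B4 = {2, 3, 5, 7}  B5 = {0, 2, 5, 7}  B6 = {0, 1, 2, 7}
Tree: B1–B2, B2–B3, B3–B4, B4–B5, B5–B6

Each bag holds 4 vertices, so the decomposition has width 3, which upper-bounds the treewidth. For the lower bound: the 4 vertex sets {4,6,8}, {3}, {5}, {0,1,2,7} are disjoint, each induces a connected subgraph, and every pair is joined by at least one edge of G. Contracting each set to a single vertex therefore yields K_{4} as a minor, and since treewidth is minor-monotone, tw(G) ≥ tw(K_{4}) = 3. The upper and lower bounds meet at 3, so that is the treewidth.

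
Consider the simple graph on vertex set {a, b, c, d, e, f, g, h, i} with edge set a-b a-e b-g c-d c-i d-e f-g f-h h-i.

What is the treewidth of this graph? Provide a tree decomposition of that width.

The largest bag has 3 vertices, giving width 2; this decomposition certifies tw(G) ≤ 2. The edges e–a–b–g–f–h–i–c–d–e form a cycle, so G is not a tree and its treewidth is at least 2. Combining the bounds, tw(G) = 2.

Treewidth 2.
One such decomposition:
Bags: B1 = {a, b, e}  B2 = {b, e, g}  B3 = {e, f, g}  B4 = {e, f, h}  B5 = {e, h, i}  B6 = {c, e, i}  B7 = {c, d, e}
Tree: B1–B2, B2–B3, B3–B4, B4–B5, B5–B6, B6–B7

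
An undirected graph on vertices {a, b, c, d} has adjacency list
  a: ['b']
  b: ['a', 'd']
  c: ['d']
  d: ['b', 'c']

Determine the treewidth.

A width-1 tree decomposition is:
Bags: B1 = {a, b}  B2 = {b, d}  B3 = {c, d}
Tree: B1–B2, B2–B3
The largest bag has 2 vertices, giving width 1; this decomposition certifies tw(G) ≤ 1. Since G has at least one edge (e.g. a–b), it is not an edgeless graph, so tw(G) ≥ 1. Hence tw(G) = 1 exactly.

1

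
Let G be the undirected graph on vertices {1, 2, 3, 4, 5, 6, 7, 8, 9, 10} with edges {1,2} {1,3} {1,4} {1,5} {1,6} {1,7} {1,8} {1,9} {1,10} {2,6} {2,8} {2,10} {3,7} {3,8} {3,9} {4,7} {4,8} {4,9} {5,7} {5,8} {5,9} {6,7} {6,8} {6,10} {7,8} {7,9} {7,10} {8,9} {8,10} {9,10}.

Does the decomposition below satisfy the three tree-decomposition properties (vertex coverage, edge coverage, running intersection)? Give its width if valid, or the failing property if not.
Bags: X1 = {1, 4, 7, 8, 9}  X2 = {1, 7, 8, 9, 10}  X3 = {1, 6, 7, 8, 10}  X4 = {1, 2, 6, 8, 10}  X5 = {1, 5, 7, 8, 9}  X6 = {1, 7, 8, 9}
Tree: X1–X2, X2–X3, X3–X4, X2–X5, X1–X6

A tree decomposition must satisfy three properties: every vertex lies in some bag; for every edge, both endpoints lie together in some bag; and for every vertex, the bags containing it form a connected subtree. Here vertex 3 appears in no bag, so the decomposition is invalid.

No — vertex 3 appears in no bag.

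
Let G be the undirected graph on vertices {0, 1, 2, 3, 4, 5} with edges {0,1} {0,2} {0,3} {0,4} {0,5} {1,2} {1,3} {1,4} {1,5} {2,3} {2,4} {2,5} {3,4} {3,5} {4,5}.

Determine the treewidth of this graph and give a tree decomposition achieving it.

Treewidth 5.
Bags: B1 = {0, 1, 2, 3, 4, 5}
Tree: (single bag)

A single bag containing all 6 vertices is trivially a valid decomposition of width 5. For the lower bound, the 6 vertices {0, 1, 2, 3, 4, 5} are pairwise adjacent, and any tree decomposition puts a clique entirely inside one bag — forcing width ≥ 5. The upper and lower bounds meet at 5, so that is the treewidth.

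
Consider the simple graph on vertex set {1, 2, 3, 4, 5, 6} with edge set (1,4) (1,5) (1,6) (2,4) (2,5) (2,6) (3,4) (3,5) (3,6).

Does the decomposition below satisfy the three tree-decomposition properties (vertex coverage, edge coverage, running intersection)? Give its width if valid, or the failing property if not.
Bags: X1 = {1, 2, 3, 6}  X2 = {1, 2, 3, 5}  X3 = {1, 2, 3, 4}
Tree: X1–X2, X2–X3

Checking the three conditions: (i) the bags cover all of {1, 2, 3, 4, 5, 6}; (ii) for each edge, some bag contains both endpoints; (iii) the bags containing any fixed vertex form a subtree. All hold, so the decomposition is valid with width 4 − 1 = 3.

Yes; width 3.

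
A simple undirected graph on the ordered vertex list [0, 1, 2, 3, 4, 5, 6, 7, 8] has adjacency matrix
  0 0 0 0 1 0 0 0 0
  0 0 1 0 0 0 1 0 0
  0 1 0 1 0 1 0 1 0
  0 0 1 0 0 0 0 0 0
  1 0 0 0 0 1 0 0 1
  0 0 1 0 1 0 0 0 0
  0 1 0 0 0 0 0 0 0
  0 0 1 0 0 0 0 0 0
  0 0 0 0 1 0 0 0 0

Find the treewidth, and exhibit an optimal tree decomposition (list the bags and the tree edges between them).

Each bag holds 2 vertices, so the decomposition has width 1, which upper-bounds the treewidth. Since G has at least one edge (e.g. 2–7), it is not an edgeless graph, so tw(G) ≥ 1. The upper and lower bounds meet at 1, so that is the treewidth.

Treewidth 1.
One such decomposition:
Bags: B1 = {2, 7}  B2 = {2, 3}  B3 = {1, 2}  B4 = {2, 5}  B5 = {4, 5}  B6 = {0, 4}  B7 = {4, 8}  B8 = {1, 6}
Tree: B1–B2, B2–B3, B1–B4, B4–B5, B5–B6, B5–B7, B3–B8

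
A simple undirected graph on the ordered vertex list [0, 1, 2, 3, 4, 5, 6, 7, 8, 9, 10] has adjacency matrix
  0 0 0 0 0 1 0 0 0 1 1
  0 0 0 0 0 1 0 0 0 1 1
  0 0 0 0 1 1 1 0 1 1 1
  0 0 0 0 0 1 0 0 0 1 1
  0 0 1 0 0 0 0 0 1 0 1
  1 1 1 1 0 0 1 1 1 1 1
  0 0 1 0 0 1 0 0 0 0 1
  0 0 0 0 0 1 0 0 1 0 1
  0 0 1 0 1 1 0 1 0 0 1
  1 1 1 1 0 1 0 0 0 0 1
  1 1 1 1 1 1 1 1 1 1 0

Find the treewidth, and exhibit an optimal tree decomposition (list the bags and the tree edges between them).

Every bag has size at most 4, so the width is 4 − 1 = 3 and tw(G) ≤ 3. On the other hand G contains the 4-clique {2, 4, 8, 10}. A clique must lie in a single bag of any decomposition, so no decomposition can have width below 3. Combining the bounds, tw(G) = 3.

Treewidth 3.
Bags: B1 = {2, 5, 9, 10}  B2 = {3, 5, 9, 10}  B3 = {1, 5, 9, 10}  B4 = {2, 5, 8, 10}  B5 = {2, 4, 8, 10}  B6 = {2, 5, 6, 10}  B7 = {0, 5, 9, 10}  B8 = {5, 7, 8, 10}
Tree: B1–B2, B1–B3, B1–B4, B4–B5, B1–B6, B3–B7, B4–B8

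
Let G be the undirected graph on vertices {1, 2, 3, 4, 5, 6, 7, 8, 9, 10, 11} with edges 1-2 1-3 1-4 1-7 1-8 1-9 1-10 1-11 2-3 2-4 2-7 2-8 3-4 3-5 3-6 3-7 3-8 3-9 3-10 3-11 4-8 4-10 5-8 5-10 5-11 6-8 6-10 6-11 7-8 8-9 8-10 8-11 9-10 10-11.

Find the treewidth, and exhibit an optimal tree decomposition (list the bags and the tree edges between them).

Each bag holds 5 vertices, so the decomposition has width 4, which upper-bounds the treewidth. Conversely, {1, 2, 3, 4, 8} is a clique of size 5, and the vertices of any clique must share a bag in every tree decomposition; so some bag has ≥ 5 vertices and tw(G) ≥ 4. Hence tw(G) = 4 exactly.

Treewidth 4.
One optimal decomposition is:
Bags: B1 = {1, 3, 4, 8, 10}  B2 = {1, 3, 8, 10, 11}  B3 = {3, 6, 8, 10, 11}  B4 = {1, 3, 8, 9, 10}  B5 = {1, 2, 3, 4, 8}  B6 = {3, 5, 8, 10, 11}  B7 = {1, 2, 3, 7, 8}
Tree: B1–B2, B2–B3, B2–B4, B1–B5, B3–B6, B5–B7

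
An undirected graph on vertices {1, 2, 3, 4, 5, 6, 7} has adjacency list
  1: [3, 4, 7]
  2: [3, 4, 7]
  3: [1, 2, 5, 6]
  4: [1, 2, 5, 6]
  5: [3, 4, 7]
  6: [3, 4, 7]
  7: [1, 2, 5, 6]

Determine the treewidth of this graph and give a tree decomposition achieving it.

Treewidth 3.
One such decomposition:
Bags: B1 = {1, 3, 4, 7}  B2 = {2, 3, 4, 7}  B3 = {3, 4, 6, 7}  B4 = {3, 4, 5, 7}
Tree: B1–B2, B2–B3, B3–B4

Each bag holds 4 vertices, so the decomposition has width 3, which upper-bounds the treewidth. For the lower bound: the 4 vertex sets {1,7}, {2,3}, {4}, {6} are disjoint, each induces a connected subgraph, and every pair is joined by at least one edge of G. Contracting each set to a single vertex therefore yields K_{4} as a minor, and since treewidth is minor-monotone, tw(G) ≥ tw(K_{4}) = 3. Hence tw(G) = 3 exactly.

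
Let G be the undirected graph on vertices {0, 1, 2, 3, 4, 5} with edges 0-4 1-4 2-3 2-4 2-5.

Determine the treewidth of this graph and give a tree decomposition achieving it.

Treewidth 1.
One such decomposition:
Bags: B1 = {1, 4}  B2 = {0, 4}  B3 = {2, 4}  B4 = {2, 3}  B5 = {2, 5}
Tree: B1–B2, B1–B3, B3–B4, B4–B5

Every bag has size at most 2, so the width is 2 − 1 = 1 and tw(G) ≤ 1. G has an edge, so its treewidth is at least 1. Therefore the treewidth is 1.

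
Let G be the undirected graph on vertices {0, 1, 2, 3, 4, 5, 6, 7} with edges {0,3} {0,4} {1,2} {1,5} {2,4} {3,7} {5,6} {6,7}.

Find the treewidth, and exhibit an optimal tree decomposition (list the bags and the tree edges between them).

Treewidth 2.
Bags: B1 = {0, 2, 4}  B2 = {0, 1, 2}  B3 = {0, 1, 5}  B4 = {0, 5, 6}  B5 = {0, 6, 7}  B6 = {0, 3, 7}
Tree: B1–B2, B2–B3, B3–B4, B4–B5, B5–B6

Every bag has size at most 3, so the width is 3 − 1 = 2 and tw(G) ≤ 2. The edges 0–4–2–1–5–6–7–3–0 form a cycle, so G is not a tree and its treewidth is at least 2. The upper and lower bounds meet at 2, so that is the treewidth.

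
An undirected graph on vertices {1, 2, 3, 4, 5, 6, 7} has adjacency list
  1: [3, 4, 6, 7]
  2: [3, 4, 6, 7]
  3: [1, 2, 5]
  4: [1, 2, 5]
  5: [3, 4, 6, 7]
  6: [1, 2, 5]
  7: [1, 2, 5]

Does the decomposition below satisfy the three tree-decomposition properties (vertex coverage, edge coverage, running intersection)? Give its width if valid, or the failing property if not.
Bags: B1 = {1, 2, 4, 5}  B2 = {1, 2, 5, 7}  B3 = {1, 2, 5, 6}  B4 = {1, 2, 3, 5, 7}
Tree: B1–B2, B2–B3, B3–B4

A tree decomposition must satisfy three properties: every vertex lies in some bag; for every edge, both endpoints lie together in some bag; and for every vertex, the bags containing it form a connected subtree. Here bags containing vertex 7 are not connected in the tree, so the decomposition is invalid.

No — bags containing vertex 7 are not connected in the tree.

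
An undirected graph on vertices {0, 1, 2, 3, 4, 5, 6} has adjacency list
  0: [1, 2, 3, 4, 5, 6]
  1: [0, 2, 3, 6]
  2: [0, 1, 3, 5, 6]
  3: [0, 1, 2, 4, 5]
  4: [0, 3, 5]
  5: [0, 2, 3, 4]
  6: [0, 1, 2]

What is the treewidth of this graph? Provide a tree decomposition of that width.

Treewidth 3.
Bags: B1 = {0, 2, 3, 5}  B2 = {0, 1, 2, 3}  B3 = {0, 1, 2, 6}  B4 = {0, 3, 4, 5}
Tree: B1–B2, B2–B3, B1–B4

Every bag has size at most 4, so the width is 4 − 1 = 3 and tw(G) ≤ 3. For the lower bound, the 4 vertices {0, 1, 2, 3} are pairwise adjacent, and any tree decomposition puts a clique entirely inside one bag — forcing width ≥ 3. Therefore the treewidth is 3.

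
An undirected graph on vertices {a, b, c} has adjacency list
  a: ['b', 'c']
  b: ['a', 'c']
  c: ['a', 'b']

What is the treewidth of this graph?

2

A width-2 tree decomposition is:
Bags: B1 = {a, b, c}
Tree: (single bag)
A single bag containing all 3 vertices is trivially a valid decomposition of width 2. Conversely, {a, b, c} is a clique of size 3, and the vertices of any clique must share a bag in every tree decomposition; so some bag has ≥ 3 vertices and tw(G) ≥ 2. The upper and lower bounds meet at 2, so that is the treewidth.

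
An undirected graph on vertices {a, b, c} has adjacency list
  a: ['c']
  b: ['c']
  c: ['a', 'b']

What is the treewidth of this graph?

1

A width-1 tree decomposition is:
Bags: B1 = {a, c}  B2 = {b, c}
Tree: B1–B2
The largest bag has 2 vertices, giving width 1; this decomposition certifies tw(G) ≤ 1. G has an edge, so its treewidth is at least 1. Combining the bounds, tw(G) = 1.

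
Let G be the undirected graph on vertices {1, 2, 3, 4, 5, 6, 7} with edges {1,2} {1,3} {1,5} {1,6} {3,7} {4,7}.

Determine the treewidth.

A width-1 tree decomposition is:
Bags: B1 = {1, 3}  B2 = {3, 7}  B3 = {4, 7}  B4 = {1, 5}  B5 = {1, 6}  B6 = {1, 2}
Tree: B1–B2, B2–B3, B1–B4, B4–B5, B5–B6
The largest bag has 2 vertices, giving width 1; this decomposition certifies tw(G) ≤ 1. Any graph with an edge has treewidth ≥ 1, and G has the edge 3–1. Hence tw(G) = 1 exactly.

1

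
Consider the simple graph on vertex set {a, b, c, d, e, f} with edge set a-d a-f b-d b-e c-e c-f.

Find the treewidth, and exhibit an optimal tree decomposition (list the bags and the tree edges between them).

Treewidth 2.
One such decomposition:
Bags: B1 = {a, b, d}  B2 = {a, b, e}  B3 = {a, c, e}  B4 = {a, c, f}
Tree: B1–B2, B2–B3, B3–B4

The largest bag has 3 vertices, giving width 2; this decomposition certifies tw(G) ≤ 2. The edges a–d–b–e–c–f–a form a cycle, so G is not a tree and its treewidth is at least 2. Combining the bounds, tw(G) = 2.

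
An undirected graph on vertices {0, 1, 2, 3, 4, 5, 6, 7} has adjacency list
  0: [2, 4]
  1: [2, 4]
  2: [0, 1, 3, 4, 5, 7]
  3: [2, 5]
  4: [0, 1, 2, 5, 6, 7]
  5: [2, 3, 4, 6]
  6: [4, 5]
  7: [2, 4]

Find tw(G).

A width-2 tree decomposition is:
Bags: B1 = {2, 4, 7}  B2 = {0, 2, 4}  B3 = {2, 4, 5}  B4 = {4, 5, 6}  B5 = {2, 3, 5}  B6 = {1, 2, 4}
Tree: B1–B2, B2–B3, B3–B4, B3–B5, B3–B6
Every bag has size at most 3, so the width is 3 − 1 = 2 and tw(G) ≤ 2. For the lower bound, the 3 vertices {2, 3, 5} are pairwise adjacent, and any tree decomposition puts a clique entirely inside one bag — forcing width ≥ 2. The upper and lower bounds meet at 2, so that is the treewidth.

2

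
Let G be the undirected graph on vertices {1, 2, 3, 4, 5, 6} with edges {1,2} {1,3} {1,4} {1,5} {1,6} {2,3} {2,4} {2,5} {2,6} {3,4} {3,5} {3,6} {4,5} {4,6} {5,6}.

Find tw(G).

5

A width-5 tree decomposition is:
Bags: B1 = {1, 2, 3, 4, 5, 6}
Tree: (single bag)
A single bag containing all 6 vertices is trivially a valid decomposition of width 5. For the lower bound, the 6 vertices {1, 2, 3, 4, 5, 6} are pairwise adjacent, and any tree decomposition puts a clique entirely inside one bag — forcing width ≥ 5. Combining the bounds, tw(G) = 5.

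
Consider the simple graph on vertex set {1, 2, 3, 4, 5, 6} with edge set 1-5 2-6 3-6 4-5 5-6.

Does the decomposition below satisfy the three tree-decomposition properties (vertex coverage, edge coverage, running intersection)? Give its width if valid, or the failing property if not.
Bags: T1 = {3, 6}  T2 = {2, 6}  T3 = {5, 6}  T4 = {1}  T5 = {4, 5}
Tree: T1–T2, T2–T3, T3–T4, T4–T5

A tree decomposition must satisfy three properties: every vertex lies in some bag; for every edge, both endpoints lie together in some bag; and for every vertex, the bags containing it form a connected subtree. Here edge (5,1) lies in no bag, so the decomposition is invalid.

No — edge (5,1) lies in no bag.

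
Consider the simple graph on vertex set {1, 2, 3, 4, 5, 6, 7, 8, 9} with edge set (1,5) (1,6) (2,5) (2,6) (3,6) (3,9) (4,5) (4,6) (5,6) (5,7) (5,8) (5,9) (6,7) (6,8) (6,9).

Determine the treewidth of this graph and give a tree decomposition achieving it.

Treewidth 2.
One such decomposition:
Bags: B1 = {2, 5, 6}  B2 = {5, 6, 9}  B3 = {4, 5, 6}  B4 = {1, 5, 6}  B5 = {3, 6, 9}  B6 = {5, 6, 7}  B7 = {5, 6, 8}
Tree: B1–B2, B2–B3, B3–B4, B2–B5, B4–B6, B1–B7

The largest bag has 3 vertices, giving width 2; this decomposition certifies tw(G) ≤ 2. For the lower bound, the 3 vertices {3, 6, 9} are pairwise adjacent, and any tree decomposition puts a clique entirely inside one bag — forcing width ≥ 2. Hence tw(G) = 2 exactly.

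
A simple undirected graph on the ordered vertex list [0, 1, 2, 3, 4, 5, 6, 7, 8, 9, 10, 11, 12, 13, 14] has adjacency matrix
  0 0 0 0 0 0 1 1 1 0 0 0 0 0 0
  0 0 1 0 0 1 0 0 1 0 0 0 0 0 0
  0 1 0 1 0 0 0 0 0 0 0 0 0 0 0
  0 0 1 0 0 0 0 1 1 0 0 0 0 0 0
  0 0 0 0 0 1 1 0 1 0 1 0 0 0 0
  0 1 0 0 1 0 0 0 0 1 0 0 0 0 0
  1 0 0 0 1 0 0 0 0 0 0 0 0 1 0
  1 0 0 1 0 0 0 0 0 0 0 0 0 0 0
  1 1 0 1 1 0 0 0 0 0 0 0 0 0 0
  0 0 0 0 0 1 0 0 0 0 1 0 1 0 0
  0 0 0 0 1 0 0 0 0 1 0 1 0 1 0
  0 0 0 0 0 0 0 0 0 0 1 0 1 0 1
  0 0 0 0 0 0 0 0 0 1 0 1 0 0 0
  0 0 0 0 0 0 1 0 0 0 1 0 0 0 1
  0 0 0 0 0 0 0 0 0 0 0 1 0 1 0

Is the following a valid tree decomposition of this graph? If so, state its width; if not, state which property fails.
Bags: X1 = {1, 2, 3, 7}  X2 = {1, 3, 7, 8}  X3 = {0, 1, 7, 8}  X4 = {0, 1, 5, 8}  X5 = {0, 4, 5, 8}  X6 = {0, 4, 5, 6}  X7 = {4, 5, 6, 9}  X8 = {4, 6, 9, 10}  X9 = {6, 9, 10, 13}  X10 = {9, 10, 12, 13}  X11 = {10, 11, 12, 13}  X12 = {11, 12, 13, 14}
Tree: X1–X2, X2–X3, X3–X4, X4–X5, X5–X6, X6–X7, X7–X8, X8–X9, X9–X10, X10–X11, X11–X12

Vertex coverage: the bags together contain {0, 1, 2, 3, 4, 5, 6, 7, 8, 9, 10, 11, 12, 13, 14}, the full vertex set. Edge coverage: each edge of G has both endpoints in at least one bag. Running intersection: for every vertex, the bags containing it form a connected subtree. All three properties hold, so this is a valid tree decomposition of width max|bag| − 1 = 3, and hence tw(G) ≤ 3.

Yes; width 3.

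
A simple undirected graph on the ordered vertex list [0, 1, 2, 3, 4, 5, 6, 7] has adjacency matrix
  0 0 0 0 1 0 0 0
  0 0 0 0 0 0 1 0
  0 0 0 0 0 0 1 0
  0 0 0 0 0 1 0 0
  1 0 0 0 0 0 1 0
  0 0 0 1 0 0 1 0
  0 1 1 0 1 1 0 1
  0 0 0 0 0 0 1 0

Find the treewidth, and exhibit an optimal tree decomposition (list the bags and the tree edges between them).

The largest bag has 2 vertices, giving width 1; this decomposition certifies tw(G) ≤ 1. Since G has at least one edge (e.g. 4–6), it is not an edgeless graph, so tw(G) ≥ 1. The upper and lower bounds meet at 1, so that is the treewidth.

Treewidth 1.
One optimal decomposition is:
Bags: B1 = {4, 6}  B2 = {6, 7}  B3 = {1, 6}  B4 = {5, 6}  B5 = {2, 6}  B6 = {0, 4}  B7 = {3, 5}
Tree: B1–B2, B2–B3, B2–B4, B2–B5, B1–B6, B4–B7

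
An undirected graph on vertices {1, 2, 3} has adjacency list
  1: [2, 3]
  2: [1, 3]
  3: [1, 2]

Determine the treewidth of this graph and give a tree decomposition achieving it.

Treewidth 2.
Bags: B1 = {1, 2, 3}
Tree: (single bag)

A single bag containing all 3 vertices is trivially a valid decomposition of width 2. Conversely, {1, 2, 3} is a clique of size 3, and the vertices of any clique must share a bag in every tree decomposition; so some bag has ≥ 3 vertices and tw(G) ≥ 2. Therefore the treewidth is 2.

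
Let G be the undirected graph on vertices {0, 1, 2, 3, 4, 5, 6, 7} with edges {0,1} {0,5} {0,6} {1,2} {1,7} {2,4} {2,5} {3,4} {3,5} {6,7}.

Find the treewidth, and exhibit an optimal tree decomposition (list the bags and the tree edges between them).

Treewidth 2.
Bags: B1 = {0, 6, 7}  B2 = {0, 1, 7}  B3 = {0, 1, 5}  B4 = {1, 2, 5}  B5 = {2, 3, 5}  B6 = {2, 3, 4}
Tree: B1–B2, B2–B3, B3–B4, B4–B5, B5–B6

Every bag has size at most 3, so the width is 3 − 1 = 2 and tw(G) ≤ 2. For the lower bound, G contains the cycle 6–7–1–0–6, so G is not a forest; only forests have treewidth ≤ 1, hence tw(G) ≥ 2. Combining the bounds, tw(G) = 2.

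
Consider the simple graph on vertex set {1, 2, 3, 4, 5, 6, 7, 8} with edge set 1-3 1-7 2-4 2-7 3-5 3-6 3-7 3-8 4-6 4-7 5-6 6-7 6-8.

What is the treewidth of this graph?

A width-2 tree decomposition is:
Bags: B1 = {3, 6, 7}  B2 = {3, 5, 6}  B3 = {4, 6, 7}  B4 = {3, 6, 8}  B5 = {2, 4, 7}  B6 = {1, 3, 7}
Tree: B1–B2, B1–B3, B2–B4, B3–B5, B1–B6
The largest bag has 3 vertices, giving width 2; this decomposition certifies tw(G) ≤ 2. On the other hand G contains the 3-clique {2, 4, 7}. A clique must lie in a single bag of any decomposition, so no decomposition can have width below 2. Therefore the treewidth is 2.

2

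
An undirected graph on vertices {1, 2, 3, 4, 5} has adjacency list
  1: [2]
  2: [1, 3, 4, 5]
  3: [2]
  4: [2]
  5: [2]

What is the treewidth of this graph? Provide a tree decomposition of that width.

Treewidth 1.
Bags: B1 = {2, 5}  B2 = {2, 4}  B3 = {2, 3}  B4 = {1, 2}
Tree: B1–B2, B1–B3, B1–B4

Every bag has size at most 2, so the width is 2 − 1 = 1 and tw(G) ≤ 1. Since G has at least one edge (e.g. 2–5), it is not an edgeless graph, so tw(G) ≥ 1. Combining the bounds, tw(G) = 1.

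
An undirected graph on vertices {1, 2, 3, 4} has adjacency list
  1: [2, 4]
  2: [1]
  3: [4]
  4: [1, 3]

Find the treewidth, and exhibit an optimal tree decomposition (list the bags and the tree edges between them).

Each bag holds 2 vertices, so the decomposition has width 1, which upper-bounds the treewidth. Any graph with an edge has treewidth ≥ 1, and G has the edge 3–4. Hence tw(G) = 1 exactly.

Treewidth 1.
Bags: B1 = {3, 4}  B2 = {1, 4}  B3 = {1, 2}
Tree: B1–B2, B2–B3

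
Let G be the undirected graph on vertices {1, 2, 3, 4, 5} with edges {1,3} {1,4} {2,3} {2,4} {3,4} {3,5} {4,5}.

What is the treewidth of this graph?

2

A width-2 tree decomposition is:
Bags: B1 = {2, 3, 4}  B2 = {1, 3, 4}  B3 = {3, 4, 5}
Tree: B1–B2, B2–B3
The largest bag has 3 vertices, giving width 2; this decomposition certifies tw(G) ≤ 2. For the lower bound, the 3 vertices {1, 3, 4} are pairwise adjacent, and any tree decomposition puts a clique entirely inside one bag — forcing width ≥ 2. Combining the bounds, tw(G) = 2.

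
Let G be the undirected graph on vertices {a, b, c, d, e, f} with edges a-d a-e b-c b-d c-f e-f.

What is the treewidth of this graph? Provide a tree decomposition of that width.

Every bag has size at most 3, so the width is 3 − 1 = 2 and tw(G) ≤ 2. For the lower bound, G contains the cycle b–d–a–e–f–c–b, so G is not a forest; only forests have treewidth ≤ 1, hence tw(G) ≥ 2. Combining the bounds, tw(G) = 2.

Treewidth 2.
One optimal decomposition is:
Bags: B1 = {a, b, d}  B2 = {a, b, e}  B3 = {b, e, f}  B4 = {b, c, f}
Tree: B1–B2, B2–B3, B3–B4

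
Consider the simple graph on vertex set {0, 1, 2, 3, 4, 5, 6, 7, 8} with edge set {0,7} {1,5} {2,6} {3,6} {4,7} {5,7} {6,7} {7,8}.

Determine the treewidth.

A width-1 tree decomposition is:
Bags: B1 = {3, 6}  B2 = {6, 7}  B3 = {0, 7}  B4 = {5, 7}  B5 = {4, 7}  B6 = {2, 6}  B7 = {1, 5}  B8 = {7, 8}
Tree: B1–B2, B2–B3, B3–B4, B4–B5, B2–B6, B4–B7, B2–B8
Each bag holds 2 vertices, so the decomposition has width 1, which upper-bounds the treewidth. Since G has at least one edge (e.g. 6–3), it is not an edgeless graph, so tw(G) ≥ 1. Combining the bounds, tw(G) = 1.

1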